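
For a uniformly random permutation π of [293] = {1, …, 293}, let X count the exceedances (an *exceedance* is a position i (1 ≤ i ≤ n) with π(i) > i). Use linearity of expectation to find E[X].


Write X = Σ_{i=1}^{293} X_i, where X_i = 1_{π(i) > i}.
For each fixed i, π(i) is uniform over {1, …, 293} (marginal of a uniform permutation), so P[π(i) > i] = (n − i)/n. Summing: Σ_{i=1}^{293} (n − i)/n = (0 + 1 + … + 292)/293 = 293(293 − 1)/(2·293) = (293 − 1)/2.
Hence E[X] = Σ_{i=1}^{293} (293 − i)/293 = 146 ≈ 146.000000.

E[X] = 146 = 146.000000.


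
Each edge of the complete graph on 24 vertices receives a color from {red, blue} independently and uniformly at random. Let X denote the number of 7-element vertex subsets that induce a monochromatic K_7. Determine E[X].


Let X = Σ_S X_S over the C(24, 7) = 346104 subsets S of size 7, where X_S = 1 if the K_7 on S is monochromatic.
For a fixed S, the K_7 on S has C(7, 2) = 21 edges. P[all 21 edges red] = (1/2)^21, and likewise for blue, so P[monochromatic] = 2·(1/2)^21 = 2^{1 − 21} = 1/1048576.
Summing: E[X] = C(24, 7) · 2^{1 − 21} = 346104 · 1/1048576 = 43263/131072.
Numerically: E[X] ≈ 0.33007.

E[X] = C(24,7)·2^(1−C(7,2)) = 43263/131072 ≈ 0.33007.


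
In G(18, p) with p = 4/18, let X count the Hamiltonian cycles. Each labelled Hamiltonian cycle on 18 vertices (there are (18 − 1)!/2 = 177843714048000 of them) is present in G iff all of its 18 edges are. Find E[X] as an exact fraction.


K_18 has (18 − 1)!/2 = 177843714048000 labelled Hamiltonian cycles.
For each such Hamiltonian cycle H, let X_H = 1 if all 18 edges of H are present in G. Then P[X_H = 1] = p^{18} = (2/9)^{18} = 262144/150094635296999121.
By linearity of expectation: E[X] = Σ_H E[X_H] = 177843714048000 · p^{18} = 177843714048000 · 262144/150094635296999121 = 63951526166528000/205891132094649.
Numerically: E[X] ≈ 310.6.

E[X] = 177843714048000 · (2/9)^{18} = 63951526166528000/205891132094649 ≈ 310.6.


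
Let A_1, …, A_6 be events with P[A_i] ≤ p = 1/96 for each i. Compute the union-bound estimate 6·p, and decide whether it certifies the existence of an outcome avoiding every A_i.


Union bound: P[∪_{i=1}^{6} A_i] ≤ Σ_i P[A_i] ≤ 6·p = 6·(1/96) = 1/16.
Numerically: 1/16 ≈ 0.062500.
Is 1/16 < 1? YES.
Since P[∪ A_i] ≤ 1/16 < 1, the complement has P[∩ A_i^c] ≥ 1 − 1/16 = 15/16 > 0, so some outcome avoids every A_i.

6·p = 1/16 ≈ 0.062500; existence CERTIFIED by the union bound.


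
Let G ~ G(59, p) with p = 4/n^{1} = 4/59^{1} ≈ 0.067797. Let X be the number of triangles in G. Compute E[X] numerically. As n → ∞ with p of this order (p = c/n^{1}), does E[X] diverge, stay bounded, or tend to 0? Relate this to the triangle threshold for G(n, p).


Number of potential triangles: C(59, 3) = 32509.
Each occurs with probability p³ ≈ (0.067797)³ ≈ 3.1161901e-04.
By linearity: E[X] = C(59, 3)·p³ ≈ 32509 · 3.1161901e-04 ≈ 10.13042.
Here α = 1, so p = 4/n is exactly at the triangle threshold p ~ 1/n. Asymptotically E[X] → c³/6 = 4³/6 = 32/3 ≈ 10.66667, a bounded constant. In this regime the triangle count is asymptotically Poisson(c³/6).

E[X] ≈ 10.13042; in regime p = Θ(1/n^{1}) E[X] stays bounded (at the triangle threshold p ~ 1/n).


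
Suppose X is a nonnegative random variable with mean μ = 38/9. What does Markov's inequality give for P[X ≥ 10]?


μ = E[X] = 38/9, a = 10.
Markov: P[X ≥ 10] ≤ μ/a = (38/9)/10 = 19/45.
Numerically: ≈ 0.422.
(Since a = 10 > μ = 4.222, the bound 19/45 is < 1 and informative.)

P[X ≥ 10] ≤ 19/45 ≈ 0.422.


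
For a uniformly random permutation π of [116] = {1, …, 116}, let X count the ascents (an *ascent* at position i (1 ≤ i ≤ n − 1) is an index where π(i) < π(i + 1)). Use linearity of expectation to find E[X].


Write X = Σ X_I over i = 1, …, 115, with X_I the indicator of one ascent.
There are 115 indicators.
For each fixed i, the pair (π(i), π(i+1)) is a uniformly random ordered pair of distinct values from {1, …, 116}; by symmetry P[π(i) < π(i+1)] = 1/2.
By linearity: E[X] = 115 · (1/2) = (116 − 1) · (1/2) = 115/2 ≈ 57.50000.

E[X] = 115/2 = 57.50000.


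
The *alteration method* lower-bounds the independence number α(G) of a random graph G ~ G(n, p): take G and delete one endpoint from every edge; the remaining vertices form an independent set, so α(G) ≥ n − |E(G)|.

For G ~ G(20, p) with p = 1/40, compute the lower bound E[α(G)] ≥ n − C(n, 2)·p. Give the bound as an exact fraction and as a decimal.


E[|E(G)|] = C(20, 2)·p = 190 · (1/40) = 19/4.
E[α(G)] ≥ n − E[|E(G)|] = 20 − 19/4 = 61/4.
Numerically: ≈ 15.250000.
(This is only a lower bound; the true E[α(G)] may be larger.)

E[α(G)] ≥ 61/4 ≈ 15.250000.


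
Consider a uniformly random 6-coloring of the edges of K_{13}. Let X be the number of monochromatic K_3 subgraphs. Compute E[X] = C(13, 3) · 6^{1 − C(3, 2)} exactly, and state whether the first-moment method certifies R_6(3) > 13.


E[X] = C(13, 3) · 6^{1 − 3} = 286 · 6^{−2} = 286/36.
As a reduced fraction: E[X] = 143/18 ≈ 7.944444.
Is E[X] < 1? NO.
Since E[X] ≥ 1, the first-moment bound is inconclusive at n = 13; it does NOT by itself certify R_6(3) > 13.

E[X] = 143/18 ≈ 7.944444; E[X] ≥ 1; first-moment method inconclusive here.


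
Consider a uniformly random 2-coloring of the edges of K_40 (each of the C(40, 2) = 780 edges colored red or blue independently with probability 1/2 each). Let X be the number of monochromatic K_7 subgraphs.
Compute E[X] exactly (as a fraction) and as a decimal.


Let X = Σ_S X_S over the C(40, 7) = 18643560 subsets S of size 7, where X_S = 1 if the K_7 on S is monochromatic.
For a fixed S, the K_7 on S has C(7, 2) = 21 edges. P[all 21 edges red] = (1/2)^21, and likewise for blue, so P[monochromatic] = 2·(1/2)^21 = 2^{1 − 21} = 1/1048576.
By linearity of expectation: E[X] = C(40, 7) · 2^{1 − 21} = 18643560 · 1/1048576 = 2330445/131072.
Numerically: E[X] ≈ 17.7799.

E[X] = C(40,7)·2^(1−C(7,2)) = 2330445/131072 ≈ 17.7799.


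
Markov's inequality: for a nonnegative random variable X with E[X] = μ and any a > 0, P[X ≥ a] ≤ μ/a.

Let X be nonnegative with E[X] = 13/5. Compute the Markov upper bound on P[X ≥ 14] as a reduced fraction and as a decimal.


μ = E[X] = 13/5, a = 14.
Markov: P[X ≥ 14] ≤ μ/a = (13/5)/14 = 13/70.
Numerically: ≈ 0.186.
(Since a = 14 > μ = 2.600, the bound 13/70 is < 1 and informative.)

P[X ≥ 14] ≤ 13/70 ≈ 0.186.


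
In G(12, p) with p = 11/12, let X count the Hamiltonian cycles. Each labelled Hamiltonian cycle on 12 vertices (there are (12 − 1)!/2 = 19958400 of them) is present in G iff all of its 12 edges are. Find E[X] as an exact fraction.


K_12 has (12 − 1)!/2 = 19958400 labelled Hamiltonian cycles.
For each such Hamiltonian cycle H, let X_H = 1 if all 12 edges of H are present in G. Then P[X_H = 1] = p^{12} = (11/12)^{12} = 3138428376721/8916100448256.
By linearity: E[X] = Σ_H E[X_H] = 19958400 · p^{12} = 19958400 · 3138428376721/8916100448256 = 6041474625187925/859963392.
Numerically: E[X] ≈ 7.02527e+06.

E[X] = 19958400 · (11/12)^{12} = 6041474625187925/859963392 ≈ 7.02527e+06.


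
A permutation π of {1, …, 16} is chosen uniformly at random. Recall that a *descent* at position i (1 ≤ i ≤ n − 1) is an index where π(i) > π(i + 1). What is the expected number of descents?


Write X = Σ X_I over i = 1, …, 15, with X_I the indicator of one descent.
There are 15 indicators.
For each fixed i, the pair (π(i), π(i+1)) is a uniformly random ordered pair of distinct values from {1, …, 16}; by symmetry P[π(i) > π(i+1)] = 1/2.
By linearity: E[X] = 15 · (1/2) = (16 − 1) · (1/2) = 15/2 ≈ 7.500.

E[X] = 15/2 = 7.500.


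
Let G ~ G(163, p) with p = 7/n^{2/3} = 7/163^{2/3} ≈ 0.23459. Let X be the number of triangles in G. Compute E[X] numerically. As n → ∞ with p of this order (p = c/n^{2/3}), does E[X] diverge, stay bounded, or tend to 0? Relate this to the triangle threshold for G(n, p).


Number of potential triangles: C(163, 3) = 708561.
Each occurs with probability p³ ≈ (0.23459)³ ≈ 1.2909782e-02.
By linearity: E[X] = C(163, 3)·p³ ≈ 708561 · 1.2909782e-02 ≈ 9147.36810.
Since α = 2/3 < 1, p = c/n^{2/3} ≫ 1/n is above the triangle threshold p ~ 1/n. Asymptotically E[X] ~ (c³/6)·n^{3(1−α)} = (7³/6)·n^{1} → ∞; triangles are abundant w.h.p.

E[X] ≈ 9147.36810; in regime p = Θ(1/n^{2/3}) E[X] diverges (above the triangle threshold p ~ 1/n).


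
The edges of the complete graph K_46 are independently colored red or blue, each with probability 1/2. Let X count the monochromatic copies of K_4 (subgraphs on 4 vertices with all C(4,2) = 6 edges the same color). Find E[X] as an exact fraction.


Let X = Σ_S X_S over the C(46, 4) = 163185 subsets S of size 4, where X_S = 1 if the K_4 on S is monochromatic.
For a fixed S, the K_4 on S has C(4, 2) = 6 edges. P[all 6 edges red] = (1/2)^6, and likewise for blue, so P[monochromatic] = 2·(1/2)^6 = 2^{1 − 6} = 1/32.
Summing: E[X] = C(46, 4) · 2^{1 − 6} = 163185 · 1/32 = 163185/32.
Numerically: E[X] ≈ 5099.5312.

E[X] = C(46,4)·2^(1−C(4,2)) = 163185/32 ≈ 5099.5312.


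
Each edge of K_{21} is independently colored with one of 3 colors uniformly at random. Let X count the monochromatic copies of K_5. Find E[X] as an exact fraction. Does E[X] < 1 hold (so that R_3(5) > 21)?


E[X] = C(21, 5) · 3^{1 − 10} = 20349 · 3^{−9} = 20349/19683.
As a reduced fraction: E[X] = 2261/2187 ≈ 1.034.
Is E[X] < 1? NO.
Since E[X] ≥ 1, the first-moment bound is inconclusive at n = 21; it does NOT by itself certify R_3(5) > 21.

E[X] = 2261/2187 ≈ 1.034; E[X] ≥ 1; first-moment method inconclusive here.


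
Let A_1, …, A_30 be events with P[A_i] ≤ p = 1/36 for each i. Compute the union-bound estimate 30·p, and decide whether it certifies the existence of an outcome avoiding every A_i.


Union bound: P[∪_{i=1}^{30} A_i] ≤ Σ_i P[A_i] ≤ 30·p = 30·(1/36) = 5/6.
Numerically: 5/6 ≈ 0.8333.
Is 5/6 < 1? YES.
Since P[∪ A_i] ≤ 5/6 < 1, the complement has P[∩ A_i^c] ≥ 1 − 5/6 = 1/6 > 0, so some outcome avoids every A_i.

30·p = 5/6 ≈ 0.8333; existence CERTIFIED by the union bound.


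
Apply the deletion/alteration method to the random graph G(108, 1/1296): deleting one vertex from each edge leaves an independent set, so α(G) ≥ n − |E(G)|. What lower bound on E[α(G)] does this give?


E[|E(G)|] = C(108, 2)·p = 5778 · (1/1296) = 107/24.
E[α(G)] ≥ n − E[|E(G)|] = 108 − 107/24 = 2485/24.
Numerically: ≈ 103.541667.
(This is only a lower bound; the true E[α(G)] may be larger.)

E[α(G)] ≥ 2485/24 ≈ 103.541667.


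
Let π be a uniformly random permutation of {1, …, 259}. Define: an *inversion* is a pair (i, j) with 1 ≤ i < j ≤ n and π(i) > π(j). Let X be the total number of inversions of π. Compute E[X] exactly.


Write X = Σ X_I over the C(259, 2) = 33411 pairs i < j, with X_I the indicator of one inversion.
There are 33411 indicators.
For each fixed pair i < j, the values π(i) and π(j) are two distinct elements of {1, …, 259} in uniformly random order; by symmetry P[π(i) > π(j)] = 1/2.
By linearity: E[X] = 33411 · (1/2) = C(259, 2) · (1/2) = 33411/2 = 33411/2 ≈ 16705.5000.

E[X] = 33411/2 = 16705.5000.


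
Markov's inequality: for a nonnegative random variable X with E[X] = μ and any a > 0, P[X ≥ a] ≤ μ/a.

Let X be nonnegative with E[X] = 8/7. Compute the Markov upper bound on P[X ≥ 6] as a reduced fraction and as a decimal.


μ = E[X] = 8/7, a = 6.
Markov: P[X ≥ 6] ≤ μ/a = (8/7)/6 = 4/21.
Numerically: ≈ 0.190476.
(Since a = 6 > μ = 1.142857, the bound 4/21 is < 1 and informative.)

P[X ≥ 6] ≤ 4/21 ≈ 0.190476.


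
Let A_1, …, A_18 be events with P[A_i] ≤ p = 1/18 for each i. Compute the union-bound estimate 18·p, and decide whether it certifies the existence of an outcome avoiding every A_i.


Union bound: P[∪_{i=1}^{18} A_i] ≤ Σ_i P[A_i] ≤ 18·p = 18·(1/18) = 1.
Numerically: 1 ≈ 1.000000.
Is 1 < 1? NO.
Since the bound 1 is ≥ 1, the union bound is uninformative here; it does NOT by itself certify existence.

18·p = 1 ≈ 1.000000; existence NOT certified by the union bound.


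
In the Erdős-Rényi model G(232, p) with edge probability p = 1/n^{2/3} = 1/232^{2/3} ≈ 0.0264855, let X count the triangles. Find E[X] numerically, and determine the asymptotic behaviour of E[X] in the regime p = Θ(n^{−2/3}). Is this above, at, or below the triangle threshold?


Number of potential triangles: C(232, 3) = 2054360.
Each occurs with probability p³ ≈ (0.0264855)³ ≈ 1.85790725e-05.
By linearity: E[X] = C(232, 3)·p³ ≈ 2054360 · 1.85790725e-05 ≈ 38.168103.
Since α = 2/3 < 1, p = c/n^{2/3} ≫ 1/n is above the triangle threshold p ~ 1/n. Asymptotically E[X] ~ (c³/6)·n^{3(1−α)} = (1³/6)·n^{1} → ∞; triangles are abundant w.h.p.

E[X] ≈ 38.168103; in regime p = Θ(1/n^{2/3}) E[X] diverges (above the triangle threshold p ~ 1/n).


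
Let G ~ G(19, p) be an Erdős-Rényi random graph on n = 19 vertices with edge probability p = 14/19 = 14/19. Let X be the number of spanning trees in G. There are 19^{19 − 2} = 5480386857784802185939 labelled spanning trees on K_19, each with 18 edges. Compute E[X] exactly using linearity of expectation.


K_19 has 19^{19 − 2} = 5480386857784802185939 labelled spanning trees.
For each such spanning tree H, let X_H = 1 if all 18 edges of H are present in G. Then P[X_H = 1] = p^{18} = (14/19)^{18} = 426878854210636742656/104127350297911241532841.
By linearity of expectation: E[X] = Σ_H E[X_H] = 5480386857784802185939 · p^{18} = 5480386857784802185939 · 426878854210636742656/104127350297911241532841 = 426878854210636742656/19.
Numerically: E[X] ≈ 2.25e+19.

E[X] = 5480386857784802185939 · (14/19)^{18} = 426878854210636742656/19 ≈ 2.25e+19.


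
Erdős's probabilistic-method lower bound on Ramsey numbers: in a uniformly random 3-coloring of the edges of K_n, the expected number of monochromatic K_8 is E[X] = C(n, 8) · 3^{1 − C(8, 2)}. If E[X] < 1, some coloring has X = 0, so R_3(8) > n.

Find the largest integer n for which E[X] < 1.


We need C(n, 8) · 3^{1 − 28} < 1, i.e. C(n, 8) < 3^{28 − 1} = 7625597484987.
Check values of n near the boundary:
  n = 153: C(153, 8) = 6183023199255; 6183023199255 < 7625597484987? YES
  n = 154: C(154, 8) = 6521818990995; 6521818990995 < 7625597484987? YES
  n = 155: C(155, 8) = 6876747915675; 6876747915675 < 7625597484987? YES
  n = 156: C(156, 8) = 7248464019225; 7248464019225 < 7625597484987? YES
  n = 157: C(157, 8) = 7637643295425; 7637643295425 < 7625597484987? NO
The largest n with C(n, 8) < 7625597484987 is n = 156 (where E[X] = 805384891025/847288609443 ≈ 0.95054). Hence R_3(8) > 156, i.e. R_3(8) ≥ 157.

Largest n = 156; hence R_3(8) > 156.


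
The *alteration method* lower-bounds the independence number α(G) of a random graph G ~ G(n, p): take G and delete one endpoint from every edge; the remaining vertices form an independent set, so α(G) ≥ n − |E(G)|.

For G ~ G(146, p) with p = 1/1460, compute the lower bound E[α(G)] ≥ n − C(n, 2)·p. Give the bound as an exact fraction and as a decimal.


E[|E(G)|] = C(146, 2)·p = 10585 · (1/1460) = 29/4.
E[α(G)] ≥ n − E[|E(G)|] = 146 − 29/4 = 555/4.
Numerically: ≈ 138.750000.
(This is only a lower bound; the true E[α(G)] may be larger.)

E[α(G)] ≥ 555/4 ≈ 138.750000.


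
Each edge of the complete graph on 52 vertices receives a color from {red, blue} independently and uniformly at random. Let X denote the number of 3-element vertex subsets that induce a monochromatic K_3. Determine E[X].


Let X = Σ_S X_S over the C(52, 3) = 22100 subsets S of size 3, where X_S = 1 if the K_3 on S is monochromatic.
For a fixed S, the K_3 on S has C(3, 2) = 3 edges. P[all 3 edges red] = (1/2)^3, and likewise for blue, so P[monochromatic] = 2·(1/2)^3 = 2^{1 − 3} = 1/4.
By linearity of expectation: E[X] = C(52, 3) · 2^{1 − 3} = 22100 · 1/4 = 5525.
Numerically: E[X] ≈ 5525.0000.

E[X] = C(52,3)·2^(1−C(3,2)) = 5525 ≈ 5525.0000.


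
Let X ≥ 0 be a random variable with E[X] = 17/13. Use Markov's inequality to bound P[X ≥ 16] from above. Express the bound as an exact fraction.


μ = E[X] = 17/13, a = 16.
Markov: P[X ≥ 16] ≤ μ/a = (17/13)/16 = 17/208.
Numerically: ≈ 0.0817.
(Since a = 16 > μ = 1.3077, the bound 17/208 is < 1 and informative.)

P[X ≥ 16] ≤ 17/208 ≈ 0.0817.


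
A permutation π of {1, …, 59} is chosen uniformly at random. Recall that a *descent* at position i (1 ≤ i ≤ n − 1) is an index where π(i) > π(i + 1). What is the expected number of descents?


Write X = Σ X_I over i = 1, …, 58, with X_I the indicator of one descent.
There are 58 indicators.
For each fixed i, the pair (π(i), π(i+1)) is a uniformly random ordered pair of distinct values from {1, …, 59}; by symmetry P[π(i) > π(i+1)] = 1/2.
By linearity: E[X] = 58 · (1/2) = (59 − 1) · (1/2) = 29 ≈ 29.0000.

E[X] = 29 = 29.0000.


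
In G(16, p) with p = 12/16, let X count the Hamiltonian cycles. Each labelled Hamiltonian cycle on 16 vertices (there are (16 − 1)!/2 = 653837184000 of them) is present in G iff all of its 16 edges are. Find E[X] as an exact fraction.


K_16 has (16 − 1)!/2 = 653837184000 labelled Hamiltonian cycles.
For each such Hamiltonian cycle H, let X_H = 1 if all 16 edges of H are present in G. Then P[X_H = 1] = p^{16} = (3/4)^{16} = 43046721/4294967296.
Summing the indicators: E[X] = Σ_H E[X_H] = 653837184000 · p^{16} = 653837184000 · 43046721/4294967296 = 27485885585032875/4194304.
Numerically: E[X] ≈ 6.5531e+09.

E[X] = 653837184000 · (3/4)^{16} = 27485885585032875/4194304 ≈ 6.5531e+09.


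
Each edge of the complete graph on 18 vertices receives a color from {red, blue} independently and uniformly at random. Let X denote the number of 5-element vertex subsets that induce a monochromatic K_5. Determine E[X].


Let X = Σ_S X_S over the C(18, 5) = 8568 subsets S of size 5, where X_S = 1 if the K_5 on S is monochromatic.
For a fixed S, the K_5 on S has C(5, 2) = 10 edges. P[all 10 edges red] = (1/2)^10, and likewise for blue, so P[monochromatic] = 2·(1/2)^10 = 2^{1 − 10} = 1/512.
Summing: E[X] = C(18, 5) · 2^{1 − 10} = 8568 · 1/512 = 1071/64.
Numerically: E[X] ≈ 16.734375.

E[X] = C(18,5)·2^(1−C(5,2)) = 1071/64 ≈ 16.734375.


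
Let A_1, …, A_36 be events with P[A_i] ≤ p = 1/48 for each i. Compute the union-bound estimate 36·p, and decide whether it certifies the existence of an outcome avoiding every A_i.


Union bound: P[∪_{i=1}^{36} A_i] ≤ Σ_i P[A_i] ≤ 36·p = 36·(1/48) = 3/4.
Numerically: 3/4 ≈ 0.750000.
Is 3/4 < 1? YES.
Since P[∪ A_i] ≤ 3/4 < 1, the complement has P[∩ A_i^c] ≥ 1 − 3/4 = 1/4 > 0, so some outcome avoids every A_i.

36·p = 3/4 ≈ 0.750000; existence CERTIFIED by the union bound.


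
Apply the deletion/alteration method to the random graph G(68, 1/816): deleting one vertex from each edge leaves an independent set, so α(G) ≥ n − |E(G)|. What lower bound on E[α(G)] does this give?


E[|E(G)|] = C(68, 2)·p = 2278 · (1/816) = 67/24.
E[α(G)] ≥ n − E[|E(G)|] = 68 − 67/24 = 1565/24.
Numerically: ≈ 65.208.
(This is only a lower bound; the true E[α(G)] may be larger.)

E[α(G)] ≥ 1565/24 ≈ 65.208.


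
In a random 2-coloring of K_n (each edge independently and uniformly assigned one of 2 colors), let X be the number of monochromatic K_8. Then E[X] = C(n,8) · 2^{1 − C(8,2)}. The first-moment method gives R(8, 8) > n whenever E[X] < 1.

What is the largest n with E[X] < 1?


We need C(n, 8) · 2^{1 − 28} < 1, i.e. C(n, 8) < 2^{28 − 1} = 134217728.
Check values of n near the boundary:
  n = 41: C(41, 8) = 95548245; 95548245 < 134217728? YES
  n = 42: C(42, 8) = 118030185; 118030185 < 134217728? YES
  n = 43: C(43, 8) = 145008513; 145008513 < 134217728? NO
The largest n with C(n, 8) < 134217728 is n = 42 (where E[X] = 118030185/134217728 ≈ 0.8794). Hence R(8, 8) > 42, i.e. R(8, 8) ≥ 43.

Largest n = 42; hence R(8, 8) > 42.


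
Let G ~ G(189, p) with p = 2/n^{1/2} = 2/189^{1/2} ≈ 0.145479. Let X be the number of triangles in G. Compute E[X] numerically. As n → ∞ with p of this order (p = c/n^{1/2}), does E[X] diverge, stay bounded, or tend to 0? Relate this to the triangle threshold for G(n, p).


Number of potential triangles: C(189, 3) = 1107414.
Each occurs with probability p³ ≈ (0.145479)³ ≈ 3.07891203e-03.
By linearity: E[X] = C(189, 3)·p³ ≈ 1107414 · 3.07891203e-03 ≈ 3409.630289.
Since α = 1/2 < 1, p = c/n^{1/2} ≫ 1/n is above the triangle threshold p ~ 1/n. Asymptotically E[X] ~ (c³/6)·n^{3(1−α)} = (2³/6)·n^{1.5} → ∞; triangles are abundant w.h.p.

E[X] ≈ 3409.630289; in regime p = Θ(1/n^{1/2}) E[X] diverges (above the triangle threshold p ~ 1/n).


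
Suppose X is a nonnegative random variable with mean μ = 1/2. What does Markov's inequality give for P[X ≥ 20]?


μ = E[X] = 1/2, a = 20.
Markov: P[X ≥ 20] ≤ μ/a = (1/2)/20 = 1/40.
Numerically: ≈ 0.02500.
(Since a = 20 > μ = 0.50000, the bound 1/40 is < 1 and informative.)

P[X ≥ 20] ≤ 1/40 ≈ 0.02500.


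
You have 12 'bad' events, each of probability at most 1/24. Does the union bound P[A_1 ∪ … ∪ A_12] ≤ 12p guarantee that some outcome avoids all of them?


Union bound: P[∪_{i=1}^{12} A_i] ≤ Σ_i P[A_i] ≤ 12·p = 12·(1/24) = 1/2.
Numerically: 1/2 ≈ 0.500000.
Is 1/2 < 1? YES.
Since P[∪ A_i] ≤ 1/2 < 1, the complement has P[∩ A_i^c] ≥ 1 − 1/2 = 1/2 > 0, so some outcome avoids every A_i.

12·p = 1/2 ≈ 0.500000; existence CERTIFIED by the union bound.


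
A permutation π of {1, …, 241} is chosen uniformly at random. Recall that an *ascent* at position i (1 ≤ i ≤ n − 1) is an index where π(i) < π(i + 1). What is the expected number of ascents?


Write X = Σ X_I over i = 1, …, 240, with X_I the indicator of one ascent.
There are 240 indicators.
For each fixed i, the pair (π(i), π(i+1)) is a uniformly random ordered pair of distinct values from {1, …, 241}; by symmetry P[π(i) < π(i+1)] = 1/2.
By linearity: E[X] = 240 · (1/2) = (241 − 1) · (1/2) = 120 ≈ 120.000.

E[X] = 120 = 120.000.


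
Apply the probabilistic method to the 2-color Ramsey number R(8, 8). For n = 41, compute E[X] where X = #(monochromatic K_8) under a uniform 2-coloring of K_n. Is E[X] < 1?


E[X] = C(41, 8) · 2^{1 − 28} = 95548245 · 2^{−27} = 95548245/134217728.
As a reduced fraction: E[X] = 95548245/134217728 ≈ 0.712.
Is E[X] < 1? YES.
Since E[X] < 1, there exists a 2-coloring of K_{41} with no monochromatic K_8; hence R(8, 8) > 41.

E[X] = 95548245/134217728 ≈ 0.712; E[X] < 1, so R(8, 8) > 41.


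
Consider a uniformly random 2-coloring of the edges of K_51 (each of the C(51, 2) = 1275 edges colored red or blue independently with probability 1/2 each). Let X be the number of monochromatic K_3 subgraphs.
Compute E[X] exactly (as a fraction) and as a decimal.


Let X = Σ_S X_S over the C(51, 3) = 20825 subsets S of size 3, where X_S = 1 if the K_3 on S is monochromatic.
For a fixed S, the K_3 on S has C(3, 2) = 3 edges. P[all 3 edges red] = (1/2)^3, and likewise for blue, so P[monochromatic] = 2·(1/2)^3 = 2^{1 − 3} = 1/4.
By linearity of expectation: E[X] = C(51, 3) · 2^{1 − 3} = 20825 · 1/4 = 20825/4.
Numerically: E[X] ≈ 5206.2500.

E[X] = C(51,3)·2^(1−C(3,2)) = 20825/4 ≈ 5206.2500.


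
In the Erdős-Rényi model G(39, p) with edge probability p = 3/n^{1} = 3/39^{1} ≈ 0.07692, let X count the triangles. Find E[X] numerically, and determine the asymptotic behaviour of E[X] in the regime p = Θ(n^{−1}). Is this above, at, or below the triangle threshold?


Number of potential triangles: C(39, 3) = 9139.
Each occurs with probability p³ ≈ (0.07692)³ ≈ 4.551661e-04.
By linearity: E[X] = C(39, 3)·p³ ≈ 9139 · 4.551661e-04 ≈ 4.1598.
Here α = 1, so p = 3/n is exactly at the triangle threshold p ~ 1/n. Asymptotically E[X] → c³/6 = 3³/6 = 9/2 ≈ 4.5000, a bounded constant. In this regime the triangle count is asymptotically Poisson(c³/6).

E[X] ≈ 4.1598; in regime p = Θ(1/n^{1}) E[X] stays bounded (at the triangle threshold p ~ 1/n).


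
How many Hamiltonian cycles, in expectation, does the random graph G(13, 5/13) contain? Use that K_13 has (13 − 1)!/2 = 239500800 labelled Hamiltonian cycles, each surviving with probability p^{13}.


K_13 has (13 − 1)!/2 = 239500800 labelled Hamiltonian cycles.
For each such Hamiltonian cycle H, let X_H = 1 if all 13 edges of H are present in G. Then P[X_H = 1] = p^{13} = (5/13)^{13} = 1220703125/302875106592253.
Summing the indicators: E[X] = Σ_H E[X_H] = 239500800 · p^{13} = 239500800 · 1220703125/302875106592253 = 292359375000000000/302875106592253.
Numerically: E[X] ≈ 965.28.

E[X] = 239500800 · (5/13)^{13} = 292359375000000000/302875106592253 ≈ 965.28.


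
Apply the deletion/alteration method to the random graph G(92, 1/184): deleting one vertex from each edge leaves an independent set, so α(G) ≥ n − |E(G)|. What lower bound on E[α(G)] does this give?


E[|E(G)|] = C(92, 2)·p = 4186 · (1/184) = 91/4.
E[α(G)] ≥ n − E[|E(G)|] = 92 − 91/4 = 277/4.
Numerically: ≈ 69.250000.
(This is only a lower bound; the true E[α(G)] may be larger.)

E[α(G)] ≥ 277/4 ≈ 69.250000.


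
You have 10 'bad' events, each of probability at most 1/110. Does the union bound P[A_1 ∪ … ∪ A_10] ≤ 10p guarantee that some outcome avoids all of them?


Union bound: P[∪_{i=1}^{10} A_i] ≤ Σ_i P[A_i] ≤ 10·p = 10·(1/110) = 1/11.
Numerically: 1/11 ≈ 0.090909.
Is 1/11 < 1? YES.
Since P[∪ A_i] ≤ 1/11 < 1, the complement has P[∩ A_i^c] ≥ 1 − 1/11 = 10/11 > 0, so some outcome avoids every A_i.

10·p = 1/11 ≈ 0.090909; existence CERTIFIED by the union bound.


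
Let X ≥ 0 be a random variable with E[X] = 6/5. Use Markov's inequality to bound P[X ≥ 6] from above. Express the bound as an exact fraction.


μ = E[X] = 6/5, a = 6.
Markov: P[X ≥ 6] ≤ μ/a = (6/5)/6 = 1/5.
Numerically: ≈ 0.20000.
(Since a = 6 > μ = 1.20000, the bound 1/5 is < 1 and informative.)

P[X ≥ 6] ≤ 1/5 ≈ 0.20000.


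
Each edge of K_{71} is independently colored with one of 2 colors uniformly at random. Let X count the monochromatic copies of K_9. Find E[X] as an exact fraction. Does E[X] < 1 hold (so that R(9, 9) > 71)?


E[X] = C(71, 9) · 2^{1 − 36} = 74473879480 · 2^{−35} = 74473879480/34359738368.
As a reduced fraction: E[X] = 9309234935/4294967296 ≈ 2.1675.
Is E[X] < 1? NO.
Since E[X] ≥ 1, the first-moment bound is inconclusive at n = 71; it does NOT by itself certify R(9, 9) > 71.

E[X] = 9309234935/4294967296 ≈ 2.1675; E[X] ≥ 1; first-moment method inconclusive here.


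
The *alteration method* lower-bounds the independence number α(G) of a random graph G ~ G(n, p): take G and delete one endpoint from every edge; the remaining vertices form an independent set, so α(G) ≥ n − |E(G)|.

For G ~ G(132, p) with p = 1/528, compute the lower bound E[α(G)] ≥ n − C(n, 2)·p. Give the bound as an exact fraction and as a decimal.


E[|E(G)|] = C(132, 2)·p = 8646 · (1/528) = 131/8.
E[α(G)] ≥ n − E[|E(G)|] = 132 − 131/8 = 925/8.
Numerically: ≈ 115.625.
(This is only a lower bound; the true E[α(G)] may be larger.)

E[α(G)] ≥ 925/8 ≈ 115.625.


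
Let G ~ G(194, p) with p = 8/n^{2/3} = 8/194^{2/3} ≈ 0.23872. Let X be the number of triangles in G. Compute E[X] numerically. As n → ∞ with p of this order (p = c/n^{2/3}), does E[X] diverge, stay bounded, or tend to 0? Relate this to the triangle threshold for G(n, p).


Number of potential triangles: C(194, 3) = 1198144.
Each occurs with probability p³ ≈ (0.23872)³ ≈ 1.3603996e-02.
By linearity: E[X] = C(194, 3)·p³ ≈ 1198144 · 1.3603996e-02 ≈ 16299.54639.
Since α = 2/3 < 1, p = c/n^{2/3} ≫ 1/n is above the triangle threshold p ~ 1/n. Asymptotically E[X] ~ (c³/6)·n^{3(1−α)} = (8³/6)·n^{1} → ∞; triangles are abundant w.h.p.

E[X] ≈ 16299.54639; in regime p = Θ(1/n^{2/3}) E[X] diverges (above the triangle threshold p ~ 1/n).


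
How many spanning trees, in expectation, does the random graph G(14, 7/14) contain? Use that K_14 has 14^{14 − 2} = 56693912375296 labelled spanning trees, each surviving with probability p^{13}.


K_14 has 14^{14 − 2} = 56693912375296 labelled spanning trees.
For each such spanning tree H, let X_H = 1 if all 13 edges of H are present in G. Then P[X_H = 1] = p^{13} = (1/2)^{13} = 1/8192.
By linearity of expectation: E[X] = Σ_H E[X_H] = 56693912375296 · p^{13} = 56693912375296 · 1/8192 = 13841287201/2.
Numerically: E[X] ≈ 6.921e+09.

E[X] = 56693912375296 · (1/2)^{13} = 13841287201/2 ≈ 6.921e+09.


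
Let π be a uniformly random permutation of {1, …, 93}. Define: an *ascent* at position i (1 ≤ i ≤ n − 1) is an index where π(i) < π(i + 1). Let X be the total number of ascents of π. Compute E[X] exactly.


Write X = Σ X_I over i = 1, …, 92, with X_I the indicator of one ascent.
There are 92 indicators.
For each fixed i, the pair (π(i), π(i+1)) is a uniformly random ordered pair of distinct values from {1, …, 93}; by symmetry P[π(i) < π(i+1)] = 1/2.
By linearity: E[X] = 92 · (1/2) = (93 − 1) · (1/2) = 46 ≈ 46.000.

E[X] = 46 = 46.000.


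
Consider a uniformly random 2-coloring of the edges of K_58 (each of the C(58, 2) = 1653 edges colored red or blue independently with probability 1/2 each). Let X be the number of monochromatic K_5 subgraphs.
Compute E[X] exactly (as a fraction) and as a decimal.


Let X = Σ_S X_S over the C(58, 5) = 4582116 subsets S of size 5, where X_S = 1 if the K_5 on S is monochromatic.
For a fixed S, the K_5 on S has C(5, 2) = 10 edges. P[all 10 edges red] = (1/2)^10, and likewise for blue, so P[monochromatic] = 2·(1/2)^10 = 2^{1 − 10} = 1/512.
By linearity: E[X] = C(58, 5) · 2^{1 − 10} = 4582116 · 1/512 = 1145529/128.
Numerically: E[X] ≈ 8949.4453.

E[X] = C(58,5)·2^(1−C(5,2)) = 1145529/128 ≈ 8949.4453.


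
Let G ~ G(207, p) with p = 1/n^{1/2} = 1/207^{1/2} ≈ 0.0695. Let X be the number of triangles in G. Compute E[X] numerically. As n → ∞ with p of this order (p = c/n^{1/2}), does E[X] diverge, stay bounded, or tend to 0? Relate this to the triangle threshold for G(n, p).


Number of potential triangles: C(207, 3) = 1456935.
Each occurs with probability p³ ≈ (0.0695)³ ≈ 3.357720e-04.
By linearity: E[X] = C(207, 3)·p³ ≈ 1456935 · 3.357720e-04 ≈ 489.1980.
Since α = 1/2 < 1, p = c/n^{1/2} ≫ 1/n is above the triangle threshold p ~ 1/n. Asymptotically E[X] ~ (c³/6)·n^{3(1−α)} = (1³/6)·n^{1.5} → ∞; triangles are abundant w.h.p.

E[X] ≈ 489.1980; in regime p = Θ(1/n^{1/2}) E[X] diverges (above the triangle threshold p ~ 1/n).


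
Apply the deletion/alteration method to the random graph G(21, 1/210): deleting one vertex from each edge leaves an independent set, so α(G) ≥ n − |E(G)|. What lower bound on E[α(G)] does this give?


E[|E(G)|] = C(21, 2)·p = 210 · (1/210) = 1.
E[α(G)] ≥ n − E[|E(G)|] = 21 − 1 = 20.
Numerically: ≈ 20.000000.
(This is only a lower bound; the true E[α(G)] may be larger.)

E[α(G)] ≥ 20 ≈ 20.000000.


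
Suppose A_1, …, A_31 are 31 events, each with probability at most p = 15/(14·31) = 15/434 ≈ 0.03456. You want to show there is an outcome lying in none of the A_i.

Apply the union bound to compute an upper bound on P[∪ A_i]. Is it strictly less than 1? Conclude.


Union bound: P[∪_{i=1}^{31} A_i] ≤ Σ_i P[A_i] ≤ 31·p = 31·(15/434) = 15/14.
Numerically: 15/14 ≈ 1.07143.
Is 15/14 < 1? NO.
Since the bound 15/14 is ≥ 1, the union bound is uninformative here; it does NOT by itself certify existence.

31·p = 15/14 ≈ 1.07143; existence NOT certified by the union bound.


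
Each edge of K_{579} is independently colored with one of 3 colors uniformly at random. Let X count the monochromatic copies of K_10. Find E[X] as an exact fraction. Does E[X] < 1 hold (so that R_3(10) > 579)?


E[X] = C(579, 10) · 3^{1 − 45} = 1079152988140386124680 · 3^{−44} = 1079152988140386124680/984770902183611232881.
As a reduced fraction: E[X] = 359717662713462041560/328256967394537077627 ≈ 1.0958.
Is E[X] < 1? NO.
Since E[X] ≥ 1, the first-moment bound is inconclusive at n = 579; it does NOT by itself certify R_3(10) > 579.

E[X] = 359717662713462041560/328256967394537077627 ≈ 1.0958; E[X] ≥ 1; first-moment method inconclusive here.


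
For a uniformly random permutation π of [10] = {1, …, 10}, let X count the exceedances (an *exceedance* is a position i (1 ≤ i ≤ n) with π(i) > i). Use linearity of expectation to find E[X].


Write X = Σ_{i=1}^{10} X_i, where X_i = 1_{π(i) > i}.
For each fixed i, π(i) is uniform over {1, …, 10} (marginal of a uniform permutation), so P[π(i) > i] = (n − i)/n. Summing: Σ_{i=1}^{10} (n − i)/n = (0 + 1 + … + 9)/10 = 10(10 − 1)/(2·10) = (10 − 1)/2.
Hence E[X] = Σ_{i=1}^{10} (10 − i)/10 = 9/2 ≈ 4.500000.

E[X] = 9/2 = 4.500000.


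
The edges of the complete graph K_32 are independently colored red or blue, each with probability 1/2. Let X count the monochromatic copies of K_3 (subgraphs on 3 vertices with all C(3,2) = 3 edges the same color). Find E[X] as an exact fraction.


Let X = Σ_S X_S over the C(32, 3) = 4960 subsets S of size 3, where X_S = 1 if the K_3 on S is monochromatic.
For a fixed S, the K_3 on S has C(3, 2) = 3 edges. P[all 3 edges red] = (1/2)^3, and likewise for blue, so P[monochromatic] = 2·(1/2)^3 = 2^{1 − 3} = 1/4.
By linearity: E[X] = C(32, 3) · 2^{1 − 3} = 4960 · 1/4 = 1240.
Numerically: E[X] ≈ 1240.000.

E[X] = C(32,3)·2^(1−C(3,2)) = 1240 ≈ 1240.000.


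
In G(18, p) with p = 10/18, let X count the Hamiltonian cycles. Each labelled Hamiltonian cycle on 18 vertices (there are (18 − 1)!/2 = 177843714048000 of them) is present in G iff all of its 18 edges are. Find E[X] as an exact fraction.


K_18 has (18 − 1)!/2 = 177843714048000 labelled Hamiltonian cycles.
For each such Hamiltonian cycle H, let X_H = 1 if all 18 edges of H are present in G. Then P[X_H = 1] = p^{18} = (5/9)^{18} = 3814697265625/150094635296999121.
Summing the indicators: E[X] = Σ_H E[X_H] = 177843714048000 · p^{18} = 177843714048000 · 3814697265625/150094635296999121 = 930617187500000000000000/205891132094649.
Numerically: E[X] ≈ 4.51995e+09.

E[X] = 177843714048000 · (5/9)^{18} = 930617187500000000000000/205891132094649 ≈ 4.51995e+09.


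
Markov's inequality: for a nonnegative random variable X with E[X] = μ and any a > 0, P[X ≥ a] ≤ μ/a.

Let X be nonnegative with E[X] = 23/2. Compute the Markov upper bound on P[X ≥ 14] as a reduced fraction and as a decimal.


μ = E[X] = 23/2, a = 14.
Markov: P[X ≥ 14] ≤ μ/a = (23/2)/14 = 23/28.
Numerically: ≈ 0.8214.
(Since a = 14 > μ = 11.5000, the bound 23/28 is < 1 and informative.)

P[X ≥ 14] ≤ 23/28 ≈ 0.8214.


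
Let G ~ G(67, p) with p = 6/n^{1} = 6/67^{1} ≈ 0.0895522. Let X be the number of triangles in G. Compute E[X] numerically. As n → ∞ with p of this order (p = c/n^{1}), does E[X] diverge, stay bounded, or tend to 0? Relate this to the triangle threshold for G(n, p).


Number of potential triangles: C(67, 3) = 47905.
Each occurs with probability p³ ≈ (0.0895522)³ ≈ 7.18173446e-04.
By linearity: E[X] = C(67, 3)·p³ ≈ 47905 · 7.18173446e-04 ≈ 34.404099.
Here α = 1, so p = 6/n is exactly at the triangle threshold p ~ 1/n. Asymptotically E[X] → c³/6 = 6³/6 = 36 ≈ 36.000000, a bounded constant. In this regime the triangle count is asymptotically Poisson(c³/6).

E[X] ≈ 34.404099; in regime p = Θ(1/n^{1}) E[X] stays bounded (at the triangle threshold p ~ 1/n).


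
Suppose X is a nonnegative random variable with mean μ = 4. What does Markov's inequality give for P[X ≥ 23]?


μ = E[X] = 4, a = 23.
Markov: P[X ≥ 23] ≤ μ/a = (4)/23 = 4/23.
Numerically: ≈ 0.174.
(Since a = 23 > μ = 4.000, the bound 4/23 is < 1 and informative.)

P[X ≥ 23] ≤ 4/23 ≈ 0.174.


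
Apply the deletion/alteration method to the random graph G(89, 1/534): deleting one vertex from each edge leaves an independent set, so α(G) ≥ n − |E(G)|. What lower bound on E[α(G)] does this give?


E[|E(G)|] = C(89, 2)·p = 3916 · (1/534) = 22/3.
E[α(G)] ≥ n − E[|E(G)|] = 89 − 22/3 = 245/3.
Numerically: ≈ 81.66667.
(This is only a lower bound; the true E[α(G)] may be larger.)

E[α(G)] ≥ 245/3 ≈ 81.66667.


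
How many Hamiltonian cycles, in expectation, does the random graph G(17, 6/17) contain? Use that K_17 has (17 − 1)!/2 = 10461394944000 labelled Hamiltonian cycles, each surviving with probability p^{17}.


K_17 has (17 − 1)!/2 = 10461394944000 labelled Hamiltonian cycles.
For each such Hamiltonian cycle H, let X_H = 1 if all 17 edges of H are present in G. Then P[X_H = 1] = p^{17} = (6/17)^{17} = 16926659444736/827240261886336764177.
By linearity: E[X] = Σ_H E[X_H] = 10461394944000 · p^{17} = 10461394944000 · 16926659444736/827240261886336764177 = 177076469533971037814784000/827240261886336764177.
Numerically: E[X] ≈ 2.1406e+05.

E[X] = 10461394944000 · (6/17)^{17} = 177076469533971037814784000/827240261886336764177 ≈ 2.1406e+05.


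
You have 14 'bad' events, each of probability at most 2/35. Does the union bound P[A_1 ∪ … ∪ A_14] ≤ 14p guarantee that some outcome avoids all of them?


Union bound: P[∪_{i=1}^{14} A_i] ≤ Σ_i P[A_i] ≤ 14·p = 14·(2/35) = 4/5.
Numerically: 4/5 ≈ 0.8000000.
Is 4/5 < 1? YES.
Since P[∪ A_i] ≤ 4/5 < 1, the complement has P[∩ A_i^c] ≥ 1 − 4/5 = 1/5 > 0, so some outcome avoids every A_i.

14·p = 4/5 ≈ 0.8000000; existence CERTIFIED by the union bound.


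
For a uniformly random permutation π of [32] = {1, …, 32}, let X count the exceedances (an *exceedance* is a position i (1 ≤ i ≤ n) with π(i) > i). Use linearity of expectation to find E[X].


Write X = Σ_{i=1}^{32} X_i, where X_i = 1_{π(i) > i}.
For each fixed i, π(i) is uniform over {1, …, 32} (marginal of a uniform permutation), so P[π(i) > i] = (n − i)/n. Summing: Σ_{i=1}^{32} (n − i)/n = (0 + 1 + … + 31)/32 = 32(32 − 1)/(2·32) = (32 − 1)/2.
Hence E[X] = Σ_{i=1}^{32} (32 − i)/32 = 31/2 ≈ 15.500.

E[X] = 31/2 = 15.500.


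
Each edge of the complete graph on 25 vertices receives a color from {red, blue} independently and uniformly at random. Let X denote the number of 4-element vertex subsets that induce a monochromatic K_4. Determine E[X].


Let X = Σ_S X_S over the C(25, 4) = 12650 subsets S of size 4, where X_S = 1 if the K_4 on S is monochromatic.
For a fixed S, the K_4 on S has C(4, 2) = 6 edges. P[all 6 edges red] = (1/2)^6, and likewise for blue, so P[monochromatic] = 2·(1/2)^6 = 2^{1 − 6} = 1/32.
Summing: E[X] = C(25, 4) · 2^{1 − 6} = 12650 · 1/32 = 6325/16.
Numerically: E[X] ≈ 395.312.

E[X] = C(25,4)·2^(1−C(4,2)) = 6325/16 ≈ 395.312.


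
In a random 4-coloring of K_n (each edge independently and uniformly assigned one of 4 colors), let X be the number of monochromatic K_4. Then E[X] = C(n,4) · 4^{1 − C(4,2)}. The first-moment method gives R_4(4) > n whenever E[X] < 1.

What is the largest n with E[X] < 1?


We need C(n, 4) · 4^{1 − 6} < 1, i.e. C(n, 4) < 4^{6 − 1} = 1024.
Check values of n near the boundary:
  n = 8: C(8, 4) = 70; 70 < 1024? YES
  n = 9: C(9, 4) = 126; 126 < 1024? YES
  n = 10: C(10, 4) = 210; 210 < 1024? YES
  n = 11: C(11, 4) = 330; 330 < 1024? YES
  n = 12: C(12, 4) = 495; 495 < 1024? YES
  n = 13: C(13, 4) = 715; 715 < 1024? YES
  n = 14: C(14, 4) = 1001; 1001 < 1024? YES
  n = 15: C(15, 4) = 1365; 1365 < 1024? NO
The largest n with C(n, 4) < 1024 is n = 14 (where E[X] = 1001/1024 ≈ 0.9775391). Hence R_4(4) > 14, i.e. R_4(4) ≥ 15.

Largest n = 14; hence R_4(4) > 14.


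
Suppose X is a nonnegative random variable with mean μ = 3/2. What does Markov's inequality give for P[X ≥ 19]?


μ = E[X] = 3/2, a = 19.
Markov: P[X ≥ 19] ≤ μ/a = (3/2)/19 = 3/38.
Numerically: ≈ 0.0789.
(Since a = 19 > μ = 1.5000, the bound 3/38 is < 1 and informative.)

P[X ≥ 19] ≤ 3/38 ≈ 0.0789.
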